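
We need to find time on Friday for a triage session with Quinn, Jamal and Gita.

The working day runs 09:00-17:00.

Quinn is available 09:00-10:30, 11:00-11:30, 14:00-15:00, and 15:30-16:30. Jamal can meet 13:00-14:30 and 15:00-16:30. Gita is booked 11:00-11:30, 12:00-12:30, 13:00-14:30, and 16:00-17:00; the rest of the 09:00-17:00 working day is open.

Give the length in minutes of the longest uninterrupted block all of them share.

Gita free within 09:00–17:00: 09:00–11:00, 11:30–12:00, 12:30–13:00, 14:30–16:00.
Quinn ∩ Jamal: 14:00–14:30, 15:30–16:30.
Quinn ∩ Jamal ∩ Gita: 15:30–16:00.
Single common window of 30 minutes.

30 minutes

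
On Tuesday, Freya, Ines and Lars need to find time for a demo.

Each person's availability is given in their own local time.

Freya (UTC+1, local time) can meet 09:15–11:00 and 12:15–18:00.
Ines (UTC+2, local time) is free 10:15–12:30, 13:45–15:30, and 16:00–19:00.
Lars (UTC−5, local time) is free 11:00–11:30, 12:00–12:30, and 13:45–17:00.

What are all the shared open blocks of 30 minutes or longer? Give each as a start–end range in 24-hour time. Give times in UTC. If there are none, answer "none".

Freya → UTC: 08:15–10:00, 11:15–17:00.
Ines → UTC: 08:15–10:30, 11:45–13:30, 14:00–17:00.
Lars → UTC: 16:00–16:30, 17:00–17:30, 18:45–22:00.
Freya ∩ Ines: 08:15–10:00, 11:45–13:30, 14:00–17:00.
Freya ∩ Ines ∩ Lars: 16:00–16:30.
Windows ≥ 30 min: 16:00–16:30.

16:00–16:30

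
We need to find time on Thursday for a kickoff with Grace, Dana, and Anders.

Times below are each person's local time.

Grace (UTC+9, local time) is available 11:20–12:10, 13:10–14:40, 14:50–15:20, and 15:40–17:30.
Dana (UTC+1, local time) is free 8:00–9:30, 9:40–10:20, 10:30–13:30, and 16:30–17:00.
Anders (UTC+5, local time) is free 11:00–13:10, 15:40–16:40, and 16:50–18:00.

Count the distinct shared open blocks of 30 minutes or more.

Grace → UTC: 02:20–03:10, 04:10–05:40, 05:50–06:20, 06:40–08:30.
Dana → UTC: 07:00–08:30, 08:40–09:20, 09:30–12:30, 15:30–16:00.
Anders → UTC: 06:00–08:10, 10:40–11:40, 11:50–13:00.
Grace ∩ Dana: 07:00–08:30.
Grace ∩ Dana ∩ Anders: 07:00–08:10.
Windows ≥ 30 min: 07:00–08:10.
That's 1 window.

1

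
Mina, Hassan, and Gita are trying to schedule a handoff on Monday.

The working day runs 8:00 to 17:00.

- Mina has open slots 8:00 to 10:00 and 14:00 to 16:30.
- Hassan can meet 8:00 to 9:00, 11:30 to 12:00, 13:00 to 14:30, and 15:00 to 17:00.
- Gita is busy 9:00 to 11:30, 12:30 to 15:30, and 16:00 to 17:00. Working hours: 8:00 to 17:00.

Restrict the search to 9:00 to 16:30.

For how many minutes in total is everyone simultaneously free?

30 minutes

Gita free within 08:00–17:00: 08:00–09:00, 11:30–12:30, 15:30–16:00.
Mina ∩ Hassan: 08:00–09:00, 14:00–14:30, 15:00–16:30.
Mina ∩ Hassan ∩ Gita: 08:00–09:00, 15:30–16:00.
Restricted to 09:00–16:30: 15:30–16:00.
Total common minutes: 30.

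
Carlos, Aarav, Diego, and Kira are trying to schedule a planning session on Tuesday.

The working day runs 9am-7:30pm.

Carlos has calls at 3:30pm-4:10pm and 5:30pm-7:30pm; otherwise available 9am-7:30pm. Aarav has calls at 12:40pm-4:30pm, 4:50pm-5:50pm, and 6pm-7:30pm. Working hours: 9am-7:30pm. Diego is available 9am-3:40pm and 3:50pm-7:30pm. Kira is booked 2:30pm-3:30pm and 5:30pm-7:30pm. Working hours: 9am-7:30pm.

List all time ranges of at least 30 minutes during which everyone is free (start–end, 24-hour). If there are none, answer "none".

Carlos free within 09:00–19:30: 09:00–15:30, 16:10–17:30.
Aarav free within 09:00–19:30: 09:00–12:40, 16:30–16:50, 17:50–18:00.
Kira free within 09:00–19:30: 09:00–14:30, 15:30–17:30.
Carlos ∩ Aarav: 09:00–12:40, 16:30–16:50.
Carlos ∩ Aarav ∩ Diego: 09:00–12:40, 16:30–16:50.
Carlos ∩ Aarav ∩ Diego ∩ Kira: 09:00–12:40, 16:30–16:50.
Windows ≥ 30 min: 09:00–12:40.

09:00–12:40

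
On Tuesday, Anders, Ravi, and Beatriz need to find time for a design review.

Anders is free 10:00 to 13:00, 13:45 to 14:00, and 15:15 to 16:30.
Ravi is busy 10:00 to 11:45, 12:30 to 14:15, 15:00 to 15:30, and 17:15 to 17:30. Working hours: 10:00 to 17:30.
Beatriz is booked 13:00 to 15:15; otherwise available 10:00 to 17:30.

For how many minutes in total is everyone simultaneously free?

Ravi free within 10:00–17:30: 11:45–12:30, 14:15–15:00, 15:30–17:15.
Beatriz free within 10:00–17:30: 10:00–13:00, 15:15–17:30.
Anders ∩ Ravi: 11:45–12:30, 15:30–16:30.
Anders ∩ Ravi ∩ Beatriz: 11:45–12:30, 15:30–16:30.
Total common minutes: 45 + 60 = 105.

105 minutes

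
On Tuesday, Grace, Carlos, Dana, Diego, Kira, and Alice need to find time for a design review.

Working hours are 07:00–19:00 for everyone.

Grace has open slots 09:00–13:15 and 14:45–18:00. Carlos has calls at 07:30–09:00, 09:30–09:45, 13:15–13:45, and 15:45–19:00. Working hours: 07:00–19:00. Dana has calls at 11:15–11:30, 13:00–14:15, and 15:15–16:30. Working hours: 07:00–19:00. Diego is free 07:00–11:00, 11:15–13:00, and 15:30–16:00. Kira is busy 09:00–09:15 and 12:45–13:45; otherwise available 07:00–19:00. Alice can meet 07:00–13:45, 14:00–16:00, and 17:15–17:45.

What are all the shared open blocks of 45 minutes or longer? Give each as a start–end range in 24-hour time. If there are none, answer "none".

09:45–11:00, 11:30–12:45

Carlos free within 07:00–19:00: 07:00–07:30, 09:00–09:30, 09:45–13:15, 13:45–15:45.
Dana free within 07:00–19:00: 07:00–11:15, 11:30–13:00, 14:15–15:15, 16:30–19:00.
Kira free within 07:00–19:00: 07:00–09:00, 09:15–12:45, 13:45–19:00.
Grace ∩ Carlos: 09:00–09:30, 09:45–13:15, 14:45–15:45.
Grace ∩ Carlos ∩ Dana: 09:00–09:30, 09:45–11:15, 11:30–13:00, 14:45–15:15.
Grace ∩ Carlos ∩ Dana ∩ Diego: 09:00–09:30, 09:45–11:00, 11:30–13:00.
Grace ∩ Carlos ∩ Dana ∩ Diego ∩ Kira: 09:15–09:30, 09:45–11:00, 11:30–12:45.
Grace ∩ Carlos ∩ Dana ∩ Diego ∩ Kira ∩ Alice: 09:15–09:30, 09:45–11:00, 11:30–12:45.
Windows ≥ 45 min: 09:45–11:00, 11:30–12:45.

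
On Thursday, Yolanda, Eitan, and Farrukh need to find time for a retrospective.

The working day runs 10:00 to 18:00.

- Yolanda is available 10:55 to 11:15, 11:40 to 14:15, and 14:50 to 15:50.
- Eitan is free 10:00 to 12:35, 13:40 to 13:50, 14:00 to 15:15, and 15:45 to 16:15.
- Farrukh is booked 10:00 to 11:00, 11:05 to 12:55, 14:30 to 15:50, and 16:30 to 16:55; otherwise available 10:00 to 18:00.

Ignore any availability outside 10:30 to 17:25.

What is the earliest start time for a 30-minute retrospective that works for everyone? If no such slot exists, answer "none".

Farrukh free within 10:00–18:00: 11:00–11:05, 12:55–14:30, 15:50–16:30, 16:55–18:00.
Yolanda ∩ Eitan: 10:55–11:15, 11:40–12:35, 13:40–13:50, 14:00–14:15, 14:50–15:15, 15:45–15:50.
Yolanda ∩ Eitan ∩ Farrukh: 11:00–11:05, 13:40–13:50, 14:00–14:15.
Restricted to 10:30–17:25: 11:00–11:05, 13:40–13:50, 14:00–14:15.
Windows ≥ 30 min: (none).

none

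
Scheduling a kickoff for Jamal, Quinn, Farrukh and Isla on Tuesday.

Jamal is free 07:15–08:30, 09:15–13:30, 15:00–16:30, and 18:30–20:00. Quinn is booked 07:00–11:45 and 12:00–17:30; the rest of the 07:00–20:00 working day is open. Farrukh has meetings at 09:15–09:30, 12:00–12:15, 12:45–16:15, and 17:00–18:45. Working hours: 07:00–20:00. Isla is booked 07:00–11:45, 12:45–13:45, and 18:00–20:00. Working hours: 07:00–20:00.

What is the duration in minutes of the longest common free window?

Quinn free within 07:00–20:00: 11:45–12:00, 17:30–20:00.
Farrukh free within 07:00–20:00: 07:00–09:15, 09:30–12:00, 12:15–12:45, 16:15–17:00, 18:45–20:00.
Isla free within 07:00–20:00: 11:45–12:45, 13:45–18:00.
Jamal ∩ Quinn: 11:45–12:00, 18:30–20:00.
Jamal ∩ Quinn ∩ Farrukh: 11:45–12:00, 18:45–20:00.
Jamal ∩ Quinn ∩ Farrukh ∩ Isla: 11:45–12:00.
Single common window of 15 minutes.

15 minutes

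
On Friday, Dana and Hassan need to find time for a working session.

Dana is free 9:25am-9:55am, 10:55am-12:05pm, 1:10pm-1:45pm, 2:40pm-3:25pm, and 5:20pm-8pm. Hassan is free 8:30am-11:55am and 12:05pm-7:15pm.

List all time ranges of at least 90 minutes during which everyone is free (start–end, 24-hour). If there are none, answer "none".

Dana ∩ Hassan: 09:25–09:55, 10:55–11:55, 13:10–13:45, 14:40–15:25, 17:20–19:15.
Windows ≥ 90 min: 17:20–19:15.

17:20–19:15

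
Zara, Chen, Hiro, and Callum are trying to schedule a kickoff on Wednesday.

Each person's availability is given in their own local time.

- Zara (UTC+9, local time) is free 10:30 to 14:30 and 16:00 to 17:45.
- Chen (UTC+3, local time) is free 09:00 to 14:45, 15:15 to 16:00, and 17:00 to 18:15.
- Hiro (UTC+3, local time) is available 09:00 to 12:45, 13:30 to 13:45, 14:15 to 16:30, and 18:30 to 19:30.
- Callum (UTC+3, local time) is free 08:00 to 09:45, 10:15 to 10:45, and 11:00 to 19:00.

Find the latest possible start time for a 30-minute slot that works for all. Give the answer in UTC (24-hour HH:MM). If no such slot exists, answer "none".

08:15

Zara → UTC: 01:30–05:30, 07:00–08:45.
Chen → UTC: 06:00–11:45, 12:15–13:00, 14:00–15:15.
Hiro → UTC: 06:00–09:45, 10:30–10:45, 11:15–13:30, 15:30–16:30.
Callum → UTC: 05:00–06:45, 07:15–07:45, 08:00–16:00.
Zara ∩ Chen: 07:00–08:45.
Zara ∩ Chen ∩ Hiro: 07:00–08:45.
Zara ∩ Chen ∩ Hiro ∩ Callum: 07:15–07:45, 08:00–08:45.
Windows ≥ 30 min: 07:15–07:45, 08:00–08:45.
Latest start in the last window 08:00–08:45 is 08:45 − 30 min = 08:15.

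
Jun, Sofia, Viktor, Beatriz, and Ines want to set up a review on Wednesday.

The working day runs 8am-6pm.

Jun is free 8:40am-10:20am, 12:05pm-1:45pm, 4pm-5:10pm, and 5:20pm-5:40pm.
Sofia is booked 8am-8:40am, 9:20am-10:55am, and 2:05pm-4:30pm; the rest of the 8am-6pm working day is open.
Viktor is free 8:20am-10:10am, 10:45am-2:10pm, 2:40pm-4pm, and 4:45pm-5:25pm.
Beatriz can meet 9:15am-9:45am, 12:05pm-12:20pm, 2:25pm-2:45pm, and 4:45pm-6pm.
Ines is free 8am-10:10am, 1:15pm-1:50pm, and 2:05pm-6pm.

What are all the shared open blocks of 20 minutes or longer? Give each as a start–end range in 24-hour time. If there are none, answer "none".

16:45–17:10

Sofia free within 08:00–18:00: 08:40–09:20, 10:55–14:05, 16:30–18:00.
Jun ∩ Sofia: 08:40–09:20, 12:05–13:45, 16:30–17:10, 17:20–17:40.
Jun ∩ Sofia ∩ Viktor: 08:40–09:20, 12:05–13:45, 16:45–17:10, 17:20–17:25.
Jun ∩ Sofia ∩ Viktor ∩ Beatriz: 09:15–09:20, 12:05–12:20, 16:45–17:10, 17:20–17:25.
Jun ∩ Sofia ∩ Viktor ∩ Beatriz ∩ Ines: 09:15–09:20, 16:45–17:10, 17:20–17:25.
Windows ≥ 20 min: 16:45–17:10.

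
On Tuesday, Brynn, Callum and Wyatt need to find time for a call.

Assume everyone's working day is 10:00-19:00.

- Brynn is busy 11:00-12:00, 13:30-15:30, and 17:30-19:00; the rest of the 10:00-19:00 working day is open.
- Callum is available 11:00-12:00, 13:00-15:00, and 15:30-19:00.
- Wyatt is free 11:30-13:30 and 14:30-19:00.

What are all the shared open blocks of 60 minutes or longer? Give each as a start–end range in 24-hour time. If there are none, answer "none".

Brynn free within 10:00–19:00: 10:00–11:00, 12:00–13:30, 15:30–17:30.
Brynn ∩ Callum: 13:00–13:30, 15:30–17:30.
Brynn ∩ Callum ∩ Wyatt: 13:00–13:30, 15:30–17:30.
Windows ≥ 60 min: 15:30–17:30.

15:30–17:30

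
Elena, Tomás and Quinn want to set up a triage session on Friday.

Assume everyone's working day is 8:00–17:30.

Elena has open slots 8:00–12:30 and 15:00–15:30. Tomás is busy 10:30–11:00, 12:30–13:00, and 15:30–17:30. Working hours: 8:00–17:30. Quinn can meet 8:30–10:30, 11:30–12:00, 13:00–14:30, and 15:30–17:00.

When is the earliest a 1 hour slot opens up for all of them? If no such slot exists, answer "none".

Tomás free within 08:00–17:30: 08:00–10:30, 11:00–12:30, 13:00–15:30.
Elena ∩ Tomás: 08:00–10:30, 11:00–12:30, 15:00–15:30.
Elena ∩ Tomás ∩ Quinn: 08:30–10:30, 11:30–12:00.
Windows ≥ 60 min: 08:30–10:30.
Earliest such window starts at 08:30.

08:30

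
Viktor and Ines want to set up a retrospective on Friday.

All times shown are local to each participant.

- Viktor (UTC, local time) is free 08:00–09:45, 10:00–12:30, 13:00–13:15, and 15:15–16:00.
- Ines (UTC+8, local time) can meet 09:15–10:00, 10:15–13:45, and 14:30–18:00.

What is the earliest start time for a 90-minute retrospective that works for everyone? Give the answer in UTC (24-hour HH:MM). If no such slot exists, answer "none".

Viktor → UTC: 08:00–09:45, 10:00–12:30, 13:00–13:15, 15:15–16:00.
Ines → UTC: 01:15–02:00, 02:15–05:45, 06:30–10:00.
Viktor ∩ Ines: 08:00–09:45.
Windows ≥ 90 min: 08:00–09:45.
Earliest such window starts at 08:00.

08:00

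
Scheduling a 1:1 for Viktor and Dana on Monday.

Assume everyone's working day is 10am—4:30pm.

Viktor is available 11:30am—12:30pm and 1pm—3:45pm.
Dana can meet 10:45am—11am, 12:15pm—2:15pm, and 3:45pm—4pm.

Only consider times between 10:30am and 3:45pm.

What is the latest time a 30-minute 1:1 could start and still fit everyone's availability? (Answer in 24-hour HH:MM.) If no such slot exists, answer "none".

Viktor ∩ Dana: 12:15–12:30, 13:00–14:15.
Restricted to 10:30–15:45: 12:15–12:30, 13:00–14:15.
Windows ≥ 30 min: 13:00–14:15.
Latest start in the last window 13:00–14:15 is 14:15 − 30 min = 13:45.

13:45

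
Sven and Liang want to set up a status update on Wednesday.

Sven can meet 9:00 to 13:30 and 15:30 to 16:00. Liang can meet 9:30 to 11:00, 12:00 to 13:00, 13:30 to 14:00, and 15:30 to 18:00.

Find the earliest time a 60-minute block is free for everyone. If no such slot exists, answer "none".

Sven ∩ Liang: 09:30–11:00, 12:00–13:00, 15:30–16:00.
Windows ≥ 60 min: 09:30–11:00, 12:00–13:00.
Earliest such window starts at 09:30.

09:30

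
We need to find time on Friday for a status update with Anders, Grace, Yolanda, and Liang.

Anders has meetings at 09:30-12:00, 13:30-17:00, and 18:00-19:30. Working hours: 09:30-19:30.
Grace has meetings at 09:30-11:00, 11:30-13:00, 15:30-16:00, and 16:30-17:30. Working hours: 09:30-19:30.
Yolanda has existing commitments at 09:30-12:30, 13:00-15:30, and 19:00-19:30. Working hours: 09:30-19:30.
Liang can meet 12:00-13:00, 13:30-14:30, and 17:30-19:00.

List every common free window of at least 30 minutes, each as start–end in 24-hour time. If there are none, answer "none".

Anders free within 09:30–19:30: 12:00–13:30, 17:00–18:00.
Grace free within 09:30–19:30: 11:00–11:30, 13:00–15:30, 16:00–16:30, 17:30–19:30.
Yolanda free within 09:30–19:30: 12:30–13:00, 15:30–19:00.
Anders ∩ Grace: 13:00–13:30, 17:30–18:00.
Anders ∩ Grace ∩ Yolanda: 17:30–18:00.
Anders ∩ Grace ∩ Yolanda ∩ Liang: 17:30–18:00.
Windows ≥ 30 min: 17:30–18:00.

17:30–18:00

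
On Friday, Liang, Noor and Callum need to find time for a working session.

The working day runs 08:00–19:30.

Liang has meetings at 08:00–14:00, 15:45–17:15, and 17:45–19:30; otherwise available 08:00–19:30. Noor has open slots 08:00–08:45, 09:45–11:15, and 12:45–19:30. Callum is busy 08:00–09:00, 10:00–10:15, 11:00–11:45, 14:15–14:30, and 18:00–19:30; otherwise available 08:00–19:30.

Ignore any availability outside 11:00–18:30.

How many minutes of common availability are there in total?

Liang free within 08:00–19:30: 14:00–15:45, 17:15–17:45.
Callum free within 08:00–19:30: 09:00–10:00, 10:15–11:00, 11:45–14:15, 14:30–18:00.
Liang ∩ Noor: 14:00–15:45, 17:15–17:45.
Liang ∩ Noor ∩ Callum: 14:00–14:15, 14:30–15:45, 17:15–17:45.
Restricted to 11:00–18:30: 14:00–14:15, 14:30–15:45, 17:15–17:45.
Total common minutes: 15 + 75 + 30 = 120.

120 minutes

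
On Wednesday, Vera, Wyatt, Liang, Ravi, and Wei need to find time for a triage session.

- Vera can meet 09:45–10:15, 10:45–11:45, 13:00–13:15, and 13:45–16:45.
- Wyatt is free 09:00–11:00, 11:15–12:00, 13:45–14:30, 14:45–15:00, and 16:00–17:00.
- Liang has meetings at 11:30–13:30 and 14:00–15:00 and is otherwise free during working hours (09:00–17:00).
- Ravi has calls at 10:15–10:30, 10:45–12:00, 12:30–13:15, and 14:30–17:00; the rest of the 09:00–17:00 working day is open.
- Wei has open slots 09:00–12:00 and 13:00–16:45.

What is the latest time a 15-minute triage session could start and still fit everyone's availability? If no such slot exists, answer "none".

13:45

Liang free within 09:00–17:00: 09:00–11:30, 13:30–14:00, 15:00–17:00.
Ravi free within 09:00–17:00: 09:00–10:15, 10:30–10:45, 12:00–12:30, 13:15–14:30.
Vera ∩ Wyatt: 09:45–10:15, 10:45–11:00, 11:15–11:45, 13:45–14:30, 14:45–15:00, 16:00–16:45.
Vera ∩ Wyatt ∩ Liang: 09:45–10:15, 10:45–11:00, 11:15–11:30, 13:45–14:00, 16:00–16:45.
Vera ∩ Wyatt ∩ Liang ∩ Ravi: 09:45–10:15, 13:45–14:00.
Vera ∩ Wyatt ∩ Liang ∩ Ravi ∩ Wei: 09:45–10:15, 13:45–14:00.
Windows ≥ 15 min: 09:45–10:15, 13:45–14:00.
Latest start in the last window 13:45–14:00 is 14:00 − 15 min = 13:45.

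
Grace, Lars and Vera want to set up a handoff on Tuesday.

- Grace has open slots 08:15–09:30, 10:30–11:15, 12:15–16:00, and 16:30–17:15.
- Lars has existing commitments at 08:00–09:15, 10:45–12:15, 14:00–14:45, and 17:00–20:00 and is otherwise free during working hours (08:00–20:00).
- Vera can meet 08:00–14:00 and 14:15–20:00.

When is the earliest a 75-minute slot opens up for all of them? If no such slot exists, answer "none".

12:15

Lars free within 08:00–20:00: 09:15–10:45, 12:15–14:00, 14:45–17:00.
Grace ∩ Lars: 09:15–09:30, 10:30–10:45, 12:15–14:00, 14:45–16:00, 16:30–17:00.
Grace ∩ Lars ∩ Vera: 09:15–09:30, 10:30–10:45, 12:15–14:00, 14:45–16:00, 16:30–17:00.
Windows ≥ 75 min: 12:15–14:00, 14:45–16:00.
Earliest such window starts at 12:15.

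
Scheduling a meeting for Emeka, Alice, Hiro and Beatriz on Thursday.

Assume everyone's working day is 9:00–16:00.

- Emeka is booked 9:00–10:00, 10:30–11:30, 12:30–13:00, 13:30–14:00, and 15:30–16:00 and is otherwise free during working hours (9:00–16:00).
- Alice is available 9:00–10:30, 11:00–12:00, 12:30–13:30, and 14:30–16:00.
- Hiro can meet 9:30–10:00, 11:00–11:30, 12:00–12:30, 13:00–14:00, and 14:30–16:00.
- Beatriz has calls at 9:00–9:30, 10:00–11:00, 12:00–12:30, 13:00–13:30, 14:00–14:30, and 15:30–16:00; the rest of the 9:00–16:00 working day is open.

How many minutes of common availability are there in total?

Emeka free within 09:00–16:00: 10:00–10:30, 11:30–12:30, 13:00–13:30, 14:00–15:30.
Beatriz free within 09:00–16:00: 09:30–10:00, 11:00–12:00, 12:30–13:00, 13:30–14:00, 14:30–15:30.
Emeka ∩ Alice: 10:00–10:30, 11:30–12:00, 13:00–13:30, 14:30–15:30.
Emeka ∩ Alice ∩ Hiro: 13:00–13:30, 14:30–15:30.
Emeka ∩ Alice ∩ Hiro ∩ Beatriz: 14:30–15:30.
Total common minutes: 60.

60 minutes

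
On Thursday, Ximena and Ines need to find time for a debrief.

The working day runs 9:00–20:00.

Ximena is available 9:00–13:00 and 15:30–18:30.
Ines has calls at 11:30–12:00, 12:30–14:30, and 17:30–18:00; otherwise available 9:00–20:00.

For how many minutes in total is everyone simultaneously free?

Ines free within 09:00–20:00: 09:00–11:30, 12:00–12:30, 14:30–17:30, 18:00–20:00.
Ximena ∩ Ines: 09:00–11:30, 12:00–12:30, 15:30–17:30, 18:00–18:30.
Total common minutes: 150 + 30 + 120 + 30 = 330.

330 minutes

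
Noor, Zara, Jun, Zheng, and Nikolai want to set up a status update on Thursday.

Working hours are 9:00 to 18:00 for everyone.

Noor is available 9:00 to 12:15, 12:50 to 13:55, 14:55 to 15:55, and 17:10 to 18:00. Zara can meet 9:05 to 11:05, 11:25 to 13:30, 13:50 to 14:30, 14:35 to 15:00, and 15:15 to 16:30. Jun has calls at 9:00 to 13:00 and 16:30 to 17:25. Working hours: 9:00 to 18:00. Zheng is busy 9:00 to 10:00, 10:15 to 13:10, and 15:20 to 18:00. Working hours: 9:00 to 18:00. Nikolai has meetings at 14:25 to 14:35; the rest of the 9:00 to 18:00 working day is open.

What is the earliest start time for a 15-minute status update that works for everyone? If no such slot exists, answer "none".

Jun free within 09:00–18:00: 13:00–16:30, 17:25–18:00.
Zheng free within 09:00–18:00: 10:00–10:15, 13:10–15:20.
Nikolai free within 09:00–18:00: 09:00–14:25, 14:35–18:00.
Noor ∩ Zara: 09:05–11:05, 11:25–12:15, 12:50–13:30, 13:50–13:55, 14:55–15:00, 15:15–15:55.
Noor ∩ Zara ∩ Jun: 13:00–13:30, 13:50–13:55, 14:55–15:00, 15:15–15:55.
Noor ∩ Zara ∩ Jun ∩ Zheng: 13:10–13:30, 13:50–13:55, 14:55–15:00, 15:15–15:20.
Noor ∩ Zara ∩ Jun ∩ Zheng ∩ Nikolai: 13:10–13:30, 13:50–13:55, 14:55–15:00, 15:15–15:20.
Windows ≥ 15 min: 13:10–13:30.
Earliest such window starts at 13:10.

13:10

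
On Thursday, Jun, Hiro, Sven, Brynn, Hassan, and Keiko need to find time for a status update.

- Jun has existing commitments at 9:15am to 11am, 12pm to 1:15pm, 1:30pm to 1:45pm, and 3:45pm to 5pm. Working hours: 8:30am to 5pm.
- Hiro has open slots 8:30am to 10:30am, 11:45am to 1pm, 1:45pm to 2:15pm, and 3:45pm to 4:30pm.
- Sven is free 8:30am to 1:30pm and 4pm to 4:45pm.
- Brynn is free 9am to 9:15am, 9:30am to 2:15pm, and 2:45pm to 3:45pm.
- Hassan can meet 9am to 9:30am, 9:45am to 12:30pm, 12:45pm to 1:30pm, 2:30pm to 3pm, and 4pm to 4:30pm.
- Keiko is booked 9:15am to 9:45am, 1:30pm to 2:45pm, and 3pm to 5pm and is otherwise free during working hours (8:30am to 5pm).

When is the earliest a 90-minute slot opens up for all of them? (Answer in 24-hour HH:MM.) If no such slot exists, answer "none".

none

Jun free within 08:30–17:00: 08:30–09:15, 11:00–12:00, 13:15–13:30, 13:45–15:45.
Keiko free within 08:30–17:00: 08:30–09:15, 09:45–13:30, 14:45–15:00.
Jun ∩ Hiro: 08:30–09:15, 11:45–12:00, 13:45–14:15.
Jun ∩ Hiro ∩ Sven: 08:30–09:15, 11:45–12:00.
Jun ∩ Hiro ∩ Sven ∩ Brynn: 09:00–09:15, 11:45–12:00.
Jun ∩ Hiro ∩ Sven ∩ Brynn ∩ Hassan: 09:00–09:15, 11:45–12:00.
Jun ∩ Hiro ∩ Sven ∩ Brynn ∩ Hassan ∩ Keiko: 09:00–09:15, 11:45–12:00.
Windows ≥ 90 min: (none).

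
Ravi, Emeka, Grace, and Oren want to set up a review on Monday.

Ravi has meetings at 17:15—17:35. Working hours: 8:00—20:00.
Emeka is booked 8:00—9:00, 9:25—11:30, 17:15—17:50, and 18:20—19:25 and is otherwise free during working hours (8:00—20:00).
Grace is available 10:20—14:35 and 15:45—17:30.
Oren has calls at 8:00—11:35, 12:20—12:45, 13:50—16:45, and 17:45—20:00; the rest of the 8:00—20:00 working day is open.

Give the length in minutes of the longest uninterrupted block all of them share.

65 minutes

Ravi free within 08:00–20:00: 08:00–17:15, 17:35–20:00.
Emeka free within 08:00–20:00: 09:00–09:25, 11:30–17:15, 17:50–18:20, 19:25–20:00.
Oren free within 08:00–20:00: 11:35–12:20, 12:45–13:50, 16:45–17:45.
Ravi ∩ Emeka: 09:00–09:25, 11:30–17:15, 17:50–18:20, 19:25–20:00.
Ravi ∩ Emeka ∩ Grace: 11:30–14:35, 15:45–17:15.
Ravi ∩ Emeka ∩ Grace ∩ Oren: 11:35–12:20, 12:45–13:50, 16:45–17:15.
Common window lengths: 45, 65, 30 min; longest is 65.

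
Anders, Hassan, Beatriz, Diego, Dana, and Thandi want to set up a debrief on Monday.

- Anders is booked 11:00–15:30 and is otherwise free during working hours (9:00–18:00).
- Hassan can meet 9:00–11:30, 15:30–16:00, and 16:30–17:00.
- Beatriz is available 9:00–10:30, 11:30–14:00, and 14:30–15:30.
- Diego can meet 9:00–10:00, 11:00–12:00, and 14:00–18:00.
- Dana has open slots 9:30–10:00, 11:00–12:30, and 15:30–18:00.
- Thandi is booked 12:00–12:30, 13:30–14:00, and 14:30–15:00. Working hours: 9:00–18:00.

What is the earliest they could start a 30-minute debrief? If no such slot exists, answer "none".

09:30

Anders free within 09:00–18:00: 09:00–11:00, 15:30–18:00.
Thandi free within 09:00–18:00: 09:00–12:00, 12:30–13:30, 14:00–14:30, 15:00–18:00.
Anders ∩ Hassan: 09:00–11:00, 15:30–16:00, 16:30–17:00.
Anders ∩ Hassan ∩ Beatriz: 09:00–10:30.
Anders ∩ Hassan ∩ Beatriz ∩ Diego: 09:00–10:00.
Anders ∩ Hassan ∩ Beatriz ∩ Diego ∩ Dana: 09:30–10:00.
Anders ∩ Hassan ∩ Beatriz ∩ Diego ∩ Dana ∩ Thandi: 09:30–10:00.
Windows ≥ 30 min: 09:30–10:00.
Earliest such window starts at 09:30.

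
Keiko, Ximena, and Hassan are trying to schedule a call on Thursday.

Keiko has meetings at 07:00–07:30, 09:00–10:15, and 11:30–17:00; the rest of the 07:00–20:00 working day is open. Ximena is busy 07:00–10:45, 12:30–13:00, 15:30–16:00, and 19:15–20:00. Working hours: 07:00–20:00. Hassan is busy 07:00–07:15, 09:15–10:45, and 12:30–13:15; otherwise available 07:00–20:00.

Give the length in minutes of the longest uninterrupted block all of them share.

135 minutes

Keiko free within 07:00–20:00: 07:30–09:00, 10:15–11:30, 17:00–20:00.
Ximena free within 07:00–20:00: 10:45–12:30, 13:00–15:30, 16:00–19:15.
Hassan free within 07:00–20:00: 07:15–09:15, 10:45–12:30, 13:15–20:00.
Keiko ∩ Ximena: 10:45–11:30, 17:00–19:15.
Keiko ∩ Ximena ∩ Hassan: 10:45–11:30, 17:00–19:15.
Common window lengths: 45, 135 min; longest is 135.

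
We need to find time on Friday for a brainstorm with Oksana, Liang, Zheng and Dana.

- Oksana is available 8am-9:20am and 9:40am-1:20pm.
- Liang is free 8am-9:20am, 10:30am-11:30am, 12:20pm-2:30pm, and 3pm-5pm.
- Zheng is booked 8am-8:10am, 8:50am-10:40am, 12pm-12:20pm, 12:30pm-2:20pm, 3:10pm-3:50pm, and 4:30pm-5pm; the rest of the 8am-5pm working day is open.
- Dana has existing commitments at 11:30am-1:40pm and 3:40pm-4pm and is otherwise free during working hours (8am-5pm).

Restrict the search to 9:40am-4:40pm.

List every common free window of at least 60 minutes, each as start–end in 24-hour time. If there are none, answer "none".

none

Zheng free within 08:00–17:00: 08:10–08:50, 10:40–12:00, 12:20–12:30, 14:20–15:10, 15:50–16:30.
Dana free within 08:00–17:00: 08:00–11:30, 13:40–15:40, 16:00–17:00.
Oksana ∩ Liang: 08:00–09:20, 10:30–11:30, 12:20–13:20.
Oksana ∩ Liang ∩ Zheng: 08:10–08:50, 10:40–11:30, 12:20–12:30.
Oksana ∩ Liang ∩ Zheng ∩ Dana: 08:10–08:50, 10:40–11:30.
Restricted to 09:40–16:40: 10:40–11:30.
Windows ≥ 60 min: (none).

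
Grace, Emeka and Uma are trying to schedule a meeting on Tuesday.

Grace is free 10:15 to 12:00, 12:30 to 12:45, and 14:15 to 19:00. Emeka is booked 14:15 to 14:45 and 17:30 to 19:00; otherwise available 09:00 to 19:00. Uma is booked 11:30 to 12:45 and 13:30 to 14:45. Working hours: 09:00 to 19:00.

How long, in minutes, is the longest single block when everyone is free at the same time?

Emeka free within 09:00–19:00: 09:00–14:15, 14:45–17:30.
Uma free within 09:00–19:00: 09:00–11:30, 12:45–13:30, 14:45–19:00.
Grace ∩ Emeka: 10:15–12:00, 12:30–12:45, 14:45–17:30.
Grace ∩ Emeka ∩ Uma: 10:15–11:30, 14:45–17:30.
Common window lengths: 75, 165 min; longest is 165.

165 minutes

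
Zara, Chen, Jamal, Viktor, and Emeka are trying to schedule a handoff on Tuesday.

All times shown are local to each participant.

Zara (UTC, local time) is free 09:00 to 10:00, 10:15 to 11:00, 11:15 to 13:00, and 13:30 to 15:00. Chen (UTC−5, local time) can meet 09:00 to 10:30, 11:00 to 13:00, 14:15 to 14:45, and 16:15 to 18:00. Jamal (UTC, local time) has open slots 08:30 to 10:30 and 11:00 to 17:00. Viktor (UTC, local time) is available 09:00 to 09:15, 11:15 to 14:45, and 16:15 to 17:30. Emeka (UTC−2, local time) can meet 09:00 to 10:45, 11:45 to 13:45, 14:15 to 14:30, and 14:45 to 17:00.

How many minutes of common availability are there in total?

Zara → UTC: 09:00–10:00, 10:15–11:00, 11:15–13:00, 13:30–15:00.
Chen → UTC: 14:00–15:30, 16:00–18:00, 19:15–19:45, 21:15–23:00.
Jamal → UTC: 08:30–10:30, 11:00–17:00.
Viktor → UTC: 09:00–09:15, 11:15–14:45, 16:15–17:30.
Emeka → UTC: 11:00–12:45, 13:45–15:45, 16:15–16:30, 16:45–19:00.
Zara ∩ Chen: 14:00–15:00.
Zara ∩ Chen ∩ Jamal: 14:00–15:00.
Zara ∩ Chen ∩ Jamal ∩ Viktor: 14:00–14:45.
Zara ∩ Chen ∩ Jamal ∩ Viktor ∩ Emeka: 14:00–14:45.
Total common minutes: 45.

45 minutes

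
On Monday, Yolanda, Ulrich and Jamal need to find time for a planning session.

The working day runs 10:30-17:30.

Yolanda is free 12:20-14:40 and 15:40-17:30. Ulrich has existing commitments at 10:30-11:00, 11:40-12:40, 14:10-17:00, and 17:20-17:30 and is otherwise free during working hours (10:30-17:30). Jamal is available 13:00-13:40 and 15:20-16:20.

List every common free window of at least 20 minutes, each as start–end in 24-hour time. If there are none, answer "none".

Ulrich free within 10:30–17:30: 11:00–11:40, 12:40–14:10, 17:00–17:20.
Yolanda ∩ Ulrich: 12:40–14:10, 17:00–17:20.
Yolanda ∩ Ulrich ∩ Jamal: 13:00–13:40.
Windows ≥ 20 min: 13:00–13:40.

13:00–13:40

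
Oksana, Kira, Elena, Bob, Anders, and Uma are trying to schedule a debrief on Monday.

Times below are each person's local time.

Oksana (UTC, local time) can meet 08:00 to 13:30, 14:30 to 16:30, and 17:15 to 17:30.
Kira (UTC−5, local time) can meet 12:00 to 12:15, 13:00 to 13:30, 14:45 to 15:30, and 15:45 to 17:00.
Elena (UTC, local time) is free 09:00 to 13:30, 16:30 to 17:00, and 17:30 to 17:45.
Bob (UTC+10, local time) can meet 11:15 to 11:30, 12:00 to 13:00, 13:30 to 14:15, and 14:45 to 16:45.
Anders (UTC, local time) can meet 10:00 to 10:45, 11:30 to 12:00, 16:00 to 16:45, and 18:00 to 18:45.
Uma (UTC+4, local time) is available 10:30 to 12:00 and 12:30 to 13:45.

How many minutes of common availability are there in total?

0 minutes

Oksana → UTC: 08:00–13:30, 14:30–16:30, 17:15–17:30.
Kira → UTC: 17:00–17:15, 18:00–18:30, 19:45–20:30, 20:45–22:00.
Elena → UTC: 09:00–13:30, 16:30–17:00, 17:30–17:45.
Bob → UTC: 01:15–01:30, 02:00–03:00, 03:30–04:15, 04:45–06:45.
Anders → UTC: 10:00–10:45, 11:30–12:00, 16:00–16:45, 18:00–18:45.
Uma → UTC: 06:30–08:00, 08:30–09:45.
Oksana ∩ Kira: (none).
Oksana ∩ Kira ∩ Elena: (none).
Oksana ∩ Kira ∩ Elena ∩ Bob: (none).
Oksana ∩ Kira ∩ Elena ∩ Bob ∩ Anders: (none).
Oksana ∩ Kira ∩ Elena ∩ Bob ∩ Anders ∩ Uma: (none).
Total common minutes: 0.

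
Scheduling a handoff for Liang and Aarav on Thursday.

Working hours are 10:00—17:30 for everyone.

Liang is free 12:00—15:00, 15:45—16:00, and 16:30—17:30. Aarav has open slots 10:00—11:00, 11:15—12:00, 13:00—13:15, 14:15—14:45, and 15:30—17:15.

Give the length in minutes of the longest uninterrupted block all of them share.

45 minutes

Liang ∩ Aarav: 13:00–13:15, 14:15–14:45, 15:45–16:00, 16:30–17:15.
Common window lengths: 15, 30, 15, 45 min; longest is 45.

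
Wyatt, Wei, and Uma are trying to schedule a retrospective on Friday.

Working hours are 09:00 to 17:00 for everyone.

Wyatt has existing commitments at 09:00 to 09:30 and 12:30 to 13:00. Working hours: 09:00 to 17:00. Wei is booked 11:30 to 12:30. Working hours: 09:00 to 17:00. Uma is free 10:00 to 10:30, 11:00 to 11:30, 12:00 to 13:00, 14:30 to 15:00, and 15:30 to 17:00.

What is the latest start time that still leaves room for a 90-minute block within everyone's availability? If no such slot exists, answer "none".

15:30

Wyatt free within 09:00–17:00: 09:30–12:30, 13:00–17:00.
Wei free within 09:00–17:00: 09:00–11:30, 12:30–17:00.
Wyatt ∩ Wei: 09:30–11:30, 13:00–17:00.
Wyatt ∩ Wei ∩ Uma: 10:00–10:30, 11:00–11:30, 14:30–15:00, 15:30–17:00.
Windows ≥ 90 min: 15:30–17:00.
Latest start in the last window 15:30–17:00 is 17:00 − 90 min = 15:30.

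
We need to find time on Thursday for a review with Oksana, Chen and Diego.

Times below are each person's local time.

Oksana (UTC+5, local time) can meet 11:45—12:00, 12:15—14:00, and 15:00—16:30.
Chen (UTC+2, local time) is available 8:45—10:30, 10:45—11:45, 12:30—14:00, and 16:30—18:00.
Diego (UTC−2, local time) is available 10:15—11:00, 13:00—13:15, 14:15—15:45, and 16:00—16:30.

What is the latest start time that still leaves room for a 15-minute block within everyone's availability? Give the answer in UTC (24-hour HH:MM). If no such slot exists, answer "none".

none

Oksana → UTC: 06:45–07:00, 07:15–09:00, 10:00–11:30.
Chen → UTC: 06:45–08:30, 08:45–09:45, 10:30–12:00, 14:30–16:00.
Diego → UTC: 12:15–13:00, 15:00–15:15, 16:15–17:45, 18:00–18:30.
Oksana ∩ Chen: 06:45–07:00, 07:15–08:30, 08:45–09:00, 10:30–11:30.
Oksana ∩ Chen ∩ Diego: (none).
Windows ≥ 15 min: (none).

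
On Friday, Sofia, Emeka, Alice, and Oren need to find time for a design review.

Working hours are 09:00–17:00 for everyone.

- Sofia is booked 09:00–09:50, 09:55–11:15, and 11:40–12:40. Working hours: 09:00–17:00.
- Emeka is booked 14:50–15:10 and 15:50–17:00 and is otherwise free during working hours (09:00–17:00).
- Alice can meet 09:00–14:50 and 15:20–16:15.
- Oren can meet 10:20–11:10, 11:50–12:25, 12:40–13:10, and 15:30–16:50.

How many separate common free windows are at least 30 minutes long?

Sofia free within 09:00–17:00: 09:50–09:55, 11:15–11:40, 12:40–17:00.
Emeka free within 09:00–17:00: 09:00–14:50, 15:10–15:50.
Sofia ∩ Emeka: 09:50–09:55, 11:15–11:40, 12:40–14:50, 15:10–15:50.
Sofia ∩ Emeka ∩ Alice: 09:50–09:55, 11:15–11:40, 12:40–14:50, 15:20–15:50.
Sofia ∩ Emeka ∩ Alice ∩ Oren: 12:40–13:10, 15:30–15:50.
Windows ≥ 30 min: 12:40–13:10.
That's 1 window.

1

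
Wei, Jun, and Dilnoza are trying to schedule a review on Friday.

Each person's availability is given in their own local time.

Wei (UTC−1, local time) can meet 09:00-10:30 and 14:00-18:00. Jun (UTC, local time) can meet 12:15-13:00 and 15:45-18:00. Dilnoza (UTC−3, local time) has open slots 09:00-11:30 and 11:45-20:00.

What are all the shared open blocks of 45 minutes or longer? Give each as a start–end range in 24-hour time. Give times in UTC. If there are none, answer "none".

15:45–18:00

Wei → UTC: 10:00–11:30, 15:00–19:00.
Jun → UTC: 12:15–13:00, 15:45–18:00.
Dilnoza → UTC: 12:00–14:30, 14:45–23:00.
Wei ∩ Jun: 15:45–18:00.
Wei ∩ Jun ∩ Dilnoza: 15:45–18:00.
Windows ≥ 45 min: 15:45–18:00.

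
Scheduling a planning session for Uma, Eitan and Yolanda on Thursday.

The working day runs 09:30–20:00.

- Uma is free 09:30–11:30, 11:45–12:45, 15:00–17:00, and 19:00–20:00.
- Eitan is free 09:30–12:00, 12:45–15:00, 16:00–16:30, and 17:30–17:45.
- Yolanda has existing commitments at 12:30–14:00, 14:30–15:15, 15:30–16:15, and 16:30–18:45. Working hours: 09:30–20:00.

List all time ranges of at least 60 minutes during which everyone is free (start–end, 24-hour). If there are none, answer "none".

Yolanda free within 09:30–20:00: 09:30–12:30, 14:00–14:30, 15:15–15:30, 16:15–16:30, 18:45–20:00.
Uma ∩ Eitan: 09:30–11:30, 11:45–12:00, 16:00–16:30.
Uma ∩ Eitan ∩ Yolanda: 09:30–11:30, 11:45–12:00, 16:15–16:30.
Windows ≥ 60 min: 09:30–11:30.

09:30–11:30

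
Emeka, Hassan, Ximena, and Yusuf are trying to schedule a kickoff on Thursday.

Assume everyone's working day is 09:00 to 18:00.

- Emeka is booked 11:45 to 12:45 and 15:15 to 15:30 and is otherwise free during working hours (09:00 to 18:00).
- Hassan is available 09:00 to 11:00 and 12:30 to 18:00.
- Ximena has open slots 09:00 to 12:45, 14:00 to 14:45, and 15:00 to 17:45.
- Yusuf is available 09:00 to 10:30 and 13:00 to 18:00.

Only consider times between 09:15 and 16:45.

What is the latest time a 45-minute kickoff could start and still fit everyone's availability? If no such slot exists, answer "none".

Emeka free within 09:00–18:00: 09:00–11:45, 12:45–15:15, 15:30–18:00.
Emeka ∩ Hassan: 09:00–11:00, 12:45–15:15, 15:30–18:00.
Emeka ∩ Hassan ∩ Ximena: 09:00–11:00, 14:00–14:45, 15:00–15:15, 15:30–17:45.
Emeka ∩ Hassan ∩ Ximena ∩ Yusuf: 09:00–10:30, 14:00–14:45, 15:00–15:15, 15:30–17:45.
Restricted to 09:15–16:45: 09:15–10:30, 14:00–14:45, 15:00–15:15, 15:30–16:45.
Windows ≥ 45 min: 09:15–10:30, 14:00–14:45, 15:30–16:45.
Latest start in the last window 15:30–16:45 is 16:45 − 45 min = 16:00.

16:00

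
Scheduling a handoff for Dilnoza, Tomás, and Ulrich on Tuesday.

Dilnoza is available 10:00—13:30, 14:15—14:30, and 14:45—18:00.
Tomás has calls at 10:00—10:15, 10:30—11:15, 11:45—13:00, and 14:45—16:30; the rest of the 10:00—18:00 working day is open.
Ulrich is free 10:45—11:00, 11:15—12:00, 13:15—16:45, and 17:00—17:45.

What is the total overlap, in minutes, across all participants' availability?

120 minutes

Tomás free within 10:00–18:00: 10:15–10:30, 11:15–11:45, 13:00–14:45, 16:30–18:00.
Dilnoza ∩ Tomás: 10:15–10:30, 11:15–11:45, 13:00–13:30, 14:15–14:30, 16:30–18:00.
Dilnoza ∩ Tomás ∩ Ulrich: 11:15–11:45, 13:15–13:30, 14:15–14:30, 16:30–16:45, 17:00–17:45.
Total common minutes: 30 + 15 + 15 + 15 + 45 = 120.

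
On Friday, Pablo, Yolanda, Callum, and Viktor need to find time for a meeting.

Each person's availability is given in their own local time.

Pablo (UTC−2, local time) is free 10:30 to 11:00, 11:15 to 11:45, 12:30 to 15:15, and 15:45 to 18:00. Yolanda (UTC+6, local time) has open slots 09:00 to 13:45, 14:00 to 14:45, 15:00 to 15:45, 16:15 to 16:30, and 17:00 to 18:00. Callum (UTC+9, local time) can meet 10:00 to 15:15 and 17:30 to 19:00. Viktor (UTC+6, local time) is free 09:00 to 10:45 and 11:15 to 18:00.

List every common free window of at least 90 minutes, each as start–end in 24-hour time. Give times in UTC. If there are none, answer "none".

Pablo → UTC: 12:30–13:00, 13:15–13:45, 14:30–17:15, 17:45–20:00.
Yolanda → UTC: 03:00–07:45, 08:00–08:45, 09:00–09:45, 10:15–10:30, 11:00–12:00.
Callum → UTC: 01:00–06:15, 08:30–10:00.
Viktor → UTC: 03:00–04:45, 05:15–12:00.
Pablo ∩ Yolanda: (none).
Pablo ∩ Yolanda ∩ Callum: (none).
Pablo ∩ Yolanda ∩ Callum ∩ Viktor: (none).
Windows ≥ 90 min: (none).

none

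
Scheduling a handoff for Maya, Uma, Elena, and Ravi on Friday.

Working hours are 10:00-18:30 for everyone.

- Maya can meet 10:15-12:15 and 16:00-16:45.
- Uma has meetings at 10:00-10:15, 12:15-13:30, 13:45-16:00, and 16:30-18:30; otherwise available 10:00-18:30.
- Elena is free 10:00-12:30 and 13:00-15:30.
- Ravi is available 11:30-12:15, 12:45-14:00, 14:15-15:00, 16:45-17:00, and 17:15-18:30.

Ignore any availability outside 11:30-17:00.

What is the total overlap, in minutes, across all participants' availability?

45 minutes

Uma free within 10:00–18:30: 10:15–12:15, 13:30–13:45, 16:00–16:30.
Maya ∩ Uma: 10:15–12:15, 16:00–16:30.
Maya ∩ Uma ∩ Elena: 10:15–12:15.
Maya ∩ Uma ∩ Elena ∩ Ravi: 11:30–12:15.
Restricted to 11:30–17:00: 11:30–12:15.
Total common minutes: 45.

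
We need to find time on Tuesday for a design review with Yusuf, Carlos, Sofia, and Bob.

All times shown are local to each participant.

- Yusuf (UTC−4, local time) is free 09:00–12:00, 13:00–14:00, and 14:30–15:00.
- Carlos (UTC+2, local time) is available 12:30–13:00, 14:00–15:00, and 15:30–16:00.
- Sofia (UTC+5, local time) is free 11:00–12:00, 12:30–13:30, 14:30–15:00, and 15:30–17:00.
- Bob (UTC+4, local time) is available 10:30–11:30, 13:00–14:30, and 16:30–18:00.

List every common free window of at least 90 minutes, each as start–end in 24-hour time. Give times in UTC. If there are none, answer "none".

none

Yusuf → UTC: 13:00–16:00, 17:00–18:00, 18:30–19:00.
Carlos → UTC: 10:30–11:00, 12:00–13:00, 13:30–14:00.
Sofia → UTC: 06:00–07:00, 07:30–08:30, 09:30–10:00, 10:30–12:00.
Bob → UTC: 06:30–07:30, 09:00–10:30, 12:30–14:00.
Yusuf ∩ Carlos: 13:30–14:00.
Yusuf ∩ Carlos ∩ Sofia: (none).
Yusuf ∩ Carlos ∩ Sofia ∩ Bob: (none).
Windows ≥ 90 min: (none).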